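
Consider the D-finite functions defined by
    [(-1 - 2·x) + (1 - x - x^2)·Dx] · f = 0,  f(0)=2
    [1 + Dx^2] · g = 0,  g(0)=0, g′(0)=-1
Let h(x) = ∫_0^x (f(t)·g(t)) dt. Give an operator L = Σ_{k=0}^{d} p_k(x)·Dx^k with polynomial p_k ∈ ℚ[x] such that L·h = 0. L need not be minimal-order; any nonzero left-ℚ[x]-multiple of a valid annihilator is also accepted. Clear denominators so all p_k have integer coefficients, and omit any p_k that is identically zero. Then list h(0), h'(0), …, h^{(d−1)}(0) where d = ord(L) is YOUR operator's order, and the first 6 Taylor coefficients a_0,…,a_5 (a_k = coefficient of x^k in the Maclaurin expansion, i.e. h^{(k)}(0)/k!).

f: a_k = 2, 2, 4, 6, 10, 16, …
g: a_k = 0, -1, 0, 1/6, 0, -1/120, …
f·g: L₀ = L_f ⊗_s L_g, ord ≤ 1·2.
Integrate: L := L₀·Dx.
L = (1 + x + x^2)·Dx + (2 + 4·x)·Dx^2 + (-1 + x + x^2)·Dx^3  (order 3).
h: a_k = 0, 0, -1, -2/3, -11/12, -17/15, …
ICs: h(0) = 0, h′(0) = 0, h′′(0) = -2.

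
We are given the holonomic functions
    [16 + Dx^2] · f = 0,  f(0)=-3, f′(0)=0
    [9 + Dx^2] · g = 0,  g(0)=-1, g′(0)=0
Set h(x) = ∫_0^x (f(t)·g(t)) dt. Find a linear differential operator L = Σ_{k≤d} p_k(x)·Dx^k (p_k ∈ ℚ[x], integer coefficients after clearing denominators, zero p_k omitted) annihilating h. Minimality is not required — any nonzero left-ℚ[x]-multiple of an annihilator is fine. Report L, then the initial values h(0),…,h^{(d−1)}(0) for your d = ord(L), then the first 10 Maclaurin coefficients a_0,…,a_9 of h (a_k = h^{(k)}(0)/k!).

f: a_k = -3, 0, 24, 0, -32, 0, 256/15, 0, -512/105, 0, …
g: a_k = -1, 0, 9/2, 0, -27/8, 0, 81/80, 0, -729/4480, 0, …
Sym-product of L_f,L_g gives L₀ (≤ ord 4).
h=∫₀ˣh₀: take L = L₀·Dx.
L = 49·Dx + 50·Dx^3 + Dx^5  (order 5).
h: a_k = 0, 3, 0, -25/2, 0, 1201/40, 0, -11765/336, 0, 2882401/120960, …
ICs: h(0) = 0, h′(0) = 3, h′′(0) = 0, h′′′(0) = -75, h′′′′(0) = 0.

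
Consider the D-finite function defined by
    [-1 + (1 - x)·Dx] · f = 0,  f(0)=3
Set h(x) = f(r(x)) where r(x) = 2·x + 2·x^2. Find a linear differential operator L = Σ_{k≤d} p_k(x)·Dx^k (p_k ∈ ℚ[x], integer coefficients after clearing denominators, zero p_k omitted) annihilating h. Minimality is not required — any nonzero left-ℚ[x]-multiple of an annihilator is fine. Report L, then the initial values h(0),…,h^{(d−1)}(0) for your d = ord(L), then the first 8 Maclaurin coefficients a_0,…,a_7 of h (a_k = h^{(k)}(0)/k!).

f: a_k = 3, 3, 3, 3, 3, 3, 3, 3, …
Change of var in L_f (x↦r) gives L₀.
L = (2 + 4·x) + (-1 + 2·x + 2·x^2)·Dx  (order 1).
h: a_k = 3, 6, 18, 48, 132, 360, 984, 2688, …
ICs: h(0) = 3.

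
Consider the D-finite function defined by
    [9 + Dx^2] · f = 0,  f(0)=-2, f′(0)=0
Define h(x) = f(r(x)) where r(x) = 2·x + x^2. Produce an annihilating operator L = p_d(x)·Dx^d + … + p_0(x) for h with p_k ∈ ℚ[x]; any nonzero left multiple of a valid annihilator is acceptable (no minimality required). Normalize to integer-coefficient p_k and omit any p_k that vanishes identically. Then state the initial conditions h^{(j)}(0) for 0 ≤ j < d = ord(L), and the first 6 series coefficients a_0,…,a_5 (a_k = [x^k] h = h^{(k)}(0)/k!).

L = (36 + 108·x + 108·x^2 + 36·x^3) - Dx + (1 + x)·Dx^2  (order 2).
h: a_k = -2, 0, 36, 36, -99, -216, …
ICs: h(0) = -2, h′(0) = 0.

f: a_k = -2, 0, 9, 0, -27/4, 0, …
h₀=f(r): pull back L_f along r ⇒ L₀.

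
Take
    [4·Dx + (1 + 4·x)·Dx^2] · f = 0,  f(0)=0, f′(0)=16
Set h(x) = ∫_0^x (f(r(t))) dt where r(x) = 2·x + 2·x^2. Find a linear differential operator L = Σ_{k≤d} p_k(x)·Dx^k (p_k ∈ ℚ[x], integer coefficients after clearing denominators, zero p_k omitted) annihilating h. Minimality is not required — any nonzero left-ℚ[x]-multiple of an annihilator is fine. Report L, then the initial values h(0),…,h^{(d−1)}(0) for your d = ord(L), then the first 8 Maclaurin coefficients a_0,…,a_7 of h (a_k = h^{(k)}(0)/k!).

f: a_k = 0, 16, -32, 256/3, -256, 4096/5, -8192/3, 65536/7, …
Change of var in L_f (x↦r) gives L₀.
Integrate: L := L₀·Dx.
L = (6 + 16·x + 16·x^2)·Dx^2 + (1 + 10·x + 24·x^2 + 16·x^3)·Dx^3  (order 3).
h: a_k = 0, 0, 16, -32, 320/3, -2176/5, 29696/15, -67584/7, …
ICs: h(0) = 0, h′(0) = 0, h′′(0) = 32.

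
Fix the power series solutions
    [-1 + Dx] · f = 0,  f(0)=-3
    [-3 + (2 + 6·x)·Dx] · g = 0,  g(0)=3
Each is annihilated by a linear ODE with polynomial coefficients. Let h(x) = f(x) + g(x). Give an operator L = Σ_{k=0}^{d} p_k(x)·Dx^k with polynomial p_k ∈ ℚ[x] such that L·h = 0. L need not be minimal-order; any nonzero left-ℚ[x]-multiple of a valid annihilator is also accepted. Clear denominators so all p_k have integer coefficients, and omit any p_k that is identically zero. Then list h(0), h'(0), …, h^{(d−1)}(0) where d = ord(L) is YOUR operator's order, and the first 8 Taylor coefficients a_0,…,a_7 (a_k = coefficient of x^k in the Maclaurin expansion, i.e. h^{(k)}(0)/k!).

L = (15 + 18·x) + (-13 - 24·x - 36·x^2)·Dx + (-2 + 6·x + 36·x^2)·Dx^2  (order 2).
h: a_k = 0, 3/2, -39/8, 73/16, -1231/128, 25483/1280, -688969/15360, 22733737/215040, …
ICs: h(0) = 0, h′(0) = 3/2.

f: a_k = -3, -3, -3/2, -1/2, -1/8, -1/40, -1/240, -1/1680, …
g: a_k = 3, 9/2, -27/8, 81/16, -1215/128, 5103/256, -45927/1024, 216513/2048, …
L₀ := lclm(L_f,L_g); ord L₀ ≤ 1+1.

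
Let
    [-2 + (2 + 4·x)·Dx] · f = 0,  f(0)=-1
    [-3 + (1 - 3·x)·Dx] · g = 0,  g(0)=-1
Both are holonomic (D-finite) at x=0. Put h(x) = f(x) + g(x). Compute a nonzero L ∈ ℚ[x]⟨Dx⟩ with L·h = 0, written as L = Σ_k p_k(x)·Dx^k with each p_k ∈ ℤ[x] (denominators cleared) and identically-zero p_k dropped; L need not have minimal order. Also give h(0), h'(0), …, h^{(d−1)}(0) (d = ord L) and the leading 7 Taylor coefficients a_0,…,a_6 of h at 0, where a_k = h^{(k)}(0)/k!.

f: a_k = -1, -1, 1/2, -1/2, 5/8, -7/8, 21/16, …
g: a_k = -1, -3, -9, -27, -81, -243, -729, …
Weyl lclm of L_f,L_g ⇒ L₀ (ord ≤ 2).
L = (21 + 27·x) + (-19 - 66·x - 81·x^2)·Dx + (2 + 7·x - 21·x^2 - 54·x^3)·Dx^2  (order 2).
h: a_k = -2, -4, -17/2, -55/2, -643/8, -1951/8, -11643/16, …
ICs: h(0) = -2, h′(0) = -4.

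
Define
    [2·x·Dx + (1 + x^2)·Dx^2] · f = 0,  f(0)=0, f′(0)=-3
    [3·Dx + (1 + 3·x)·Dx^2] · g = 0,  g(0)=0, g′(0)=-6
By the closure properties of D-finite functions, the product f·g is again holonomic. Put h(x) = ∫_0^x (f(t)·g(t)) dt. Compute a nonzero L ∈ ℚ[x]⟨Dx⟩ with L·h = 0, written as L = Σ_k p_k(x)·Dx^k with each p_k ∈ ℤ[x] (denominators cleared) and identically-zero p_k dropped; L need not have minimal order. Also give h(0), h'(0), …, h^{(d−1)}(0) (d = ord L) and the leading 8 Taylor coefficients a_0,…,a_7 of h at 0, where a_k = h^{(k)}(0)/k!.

f: a_k = 0, -3, 0, 1, 0, -3/5, 0, 3/7, …
g: a_k = 0, -6, 9, -18, 81/2, -486/5, 243, -4374/7, …
L₀ := L_f ⊗_s L_g (sym. prod.), ord ≤ 4.
h=∫h₀ ⇒ L = L₀·Dx.
L = (264 + 1260·x + 1008·x^2 + 3420·x^3 + 3240·x^4 + 4212·x^5 + 324·x^7)·Dx^2 + (178 + 660·x + 3828·x^2 + 7308·x^3 + 12960·x^4 + 10044·x^5 + 11340·x^6 + 324·x^7 + 1134·x^8)·Dx^3 + (132 + 608·x + 1728·x^2 + 4568·x^3 + 6456·x^4 + 8856·x^5 + 5184·x^6 + 5544·x^7 + 324·x^8 + 648·x^9)·Dx^4 + (13 + 102·x + 341·x^2 + 744·x^3 + 1138·x^4 + 1236·x^5 + 1386·x^6 + 648·x^7 + 657·x^8 + 54·x^9 + 81·x^10)·Dx^5  (order 5).
h: a_k = 0, 0, 0, 6, -27/4, 48/5, -75/4, 198/5, …
ICs: h(0) = 0, h′(0) = 0, h′′(0) = 0, h′′′(0) = 36, h′′′′(0) = -162.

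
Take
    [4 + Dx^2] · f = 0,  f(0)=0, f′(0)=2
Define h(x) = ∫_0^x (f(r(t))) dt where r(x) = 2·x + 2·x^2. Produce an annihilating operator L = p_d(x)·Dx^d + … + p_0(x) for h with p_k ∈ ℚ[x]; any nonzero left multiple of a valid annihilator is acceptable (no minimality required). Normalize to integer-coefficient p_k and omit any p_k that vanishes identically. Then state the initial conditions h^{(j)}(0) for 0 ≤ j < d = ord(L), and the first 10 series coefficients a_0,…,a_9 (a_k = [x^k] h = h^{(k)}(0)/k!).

f: a_k = 0, 2, 0, -4/3, 0, 4/15, 0, -8/315, 0, 4/2835, …
h₀=f(r): pull back L_f along r ⇒ L₀.
h=∫₀ˣh₀: take L = L₀·Dx.
L = (16 + 96·x + 192·x^2 + 128·x^3)·Dx - 2·Dx^2 + (1 + 2·x)·Dx^3  (order 3).
h: a_k = 0, 0, 2, 4/3, -8/3, -32/5, -176/45, 32/7, 3232/315, 2816/405, …
ICs: h(0) = 0, h′(0) = 0, h′′(0) = 4.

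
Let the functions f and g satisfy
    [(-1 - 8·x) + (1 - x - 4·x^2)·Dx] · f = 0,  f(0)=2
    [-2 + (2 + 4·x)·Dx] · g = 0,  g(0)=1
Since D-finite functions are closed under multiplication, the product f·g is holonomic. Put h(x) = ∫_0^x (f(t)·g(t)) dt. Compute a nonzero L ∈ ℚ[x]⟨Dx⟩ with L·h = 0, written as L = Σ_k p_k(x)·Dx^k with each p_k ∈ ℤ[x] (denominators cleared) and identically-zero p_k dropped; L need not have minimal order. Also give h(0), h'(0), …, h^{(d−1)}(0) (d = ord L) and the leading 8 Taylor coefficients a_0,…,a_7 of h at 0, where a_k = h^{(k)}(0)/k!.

L = (2 + 9·x + 12·x^2)·Dx + (-1 - x + 6·x^2 + 8·x^3)·Dx^2  (order 2).
h: a_k = 0, 2, 2, 11/3, 7, 283/20, 123/4, 3719/56, …
ICs: h(0) = 0, h′(0) = 2.

f: a_k = 2, 2, 10, 18, 58, 130, 362, 882, …
g: a_k = 1, 1, -1/2, 1/2, -5/8, 7/8, -21/16, 33/16, …
Product ⇒ symmetric product L₀, ord ≤ 1.
h=∫₀ˣh₀: take L = L₀·Dx.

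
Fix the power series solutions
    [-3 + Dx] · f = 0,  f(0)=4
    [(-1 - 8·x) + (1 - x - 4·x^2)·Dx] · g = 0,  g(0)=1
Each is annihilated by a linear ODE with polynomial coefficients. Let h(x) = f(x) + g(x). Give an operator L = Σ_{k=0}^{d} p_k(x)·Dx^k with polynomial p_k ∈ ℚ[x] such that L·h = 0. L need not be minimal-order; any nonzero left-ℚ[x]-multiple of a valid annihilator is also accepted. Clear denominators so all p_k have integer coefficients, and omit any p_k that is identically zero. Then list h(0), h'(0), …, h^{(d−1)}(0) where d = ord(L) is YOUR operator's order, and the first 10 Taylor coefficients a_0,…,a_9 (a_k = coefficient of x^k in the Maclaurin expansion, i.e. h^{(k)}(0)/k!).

f: a_k = 4, 12, 18, 18, 27/2, 81/10, 81/20, 243/140, 729/1120, 243/1120, …
g: a_k = 1, 1, 5, 9, 29, 65, 181, 441, 1165, 2929, …
Sum ⇒ L₀ = lclm(L_f,L_g) in ℚ(x)⟨Dx⟩.
L = (21 + 9·x + 396·x^2 + 288·x^3) + (-1 - 42·x - 159·x^2 + 72·x^3 + 144·x^4)·Dx + (-2 + 13·x + 9·x^2 - 56·x^3 - 48·x^4)·Dx^2  (order 2).
h: a_k = 5, 13, 23, 27, 85/2, 731/10, 3701/20, 61983/140, 1305529/1120, 3280723/1120, …
ICs: h(0) = 5, h′(0) = 13.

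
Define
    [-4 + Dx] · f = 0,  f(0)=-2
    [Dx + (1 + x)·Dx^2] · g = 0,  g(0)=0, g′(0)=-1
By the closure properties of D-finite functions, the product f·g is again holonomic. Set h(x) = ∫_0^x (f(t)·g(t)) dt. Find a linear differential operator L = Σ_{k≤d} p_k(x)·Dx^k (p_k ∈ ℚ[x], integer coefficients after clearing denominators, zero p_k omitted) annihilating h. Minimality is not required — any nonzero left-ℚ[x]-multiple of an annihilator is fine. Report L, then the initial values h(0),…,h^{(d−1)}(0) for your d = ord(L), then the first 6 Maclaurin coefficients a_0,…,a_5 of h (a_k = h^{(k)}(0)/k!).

L = (12 + 16·x)·Dx + (-7 - 8·x)·Dx^2 + (1 + x)·Dx^3  (order 3).
h: a_k = 0, 0, 1, 7/3, 19/6, 31/10, …
ICs: h(0) = 0, h′(0) = 0, h′′(0) = 2.

f: a_k = -2, -8, -16, -64/3, -64/3, -256/15, …
g: a_k = 0, -1, 1/2, -1/3, 1/4, -1/5, …
h₀=f·g: eliminate ⇒ L₀, order ≤ 1·2.
h=∫₀ˣh₀: take L = L₀·Dx.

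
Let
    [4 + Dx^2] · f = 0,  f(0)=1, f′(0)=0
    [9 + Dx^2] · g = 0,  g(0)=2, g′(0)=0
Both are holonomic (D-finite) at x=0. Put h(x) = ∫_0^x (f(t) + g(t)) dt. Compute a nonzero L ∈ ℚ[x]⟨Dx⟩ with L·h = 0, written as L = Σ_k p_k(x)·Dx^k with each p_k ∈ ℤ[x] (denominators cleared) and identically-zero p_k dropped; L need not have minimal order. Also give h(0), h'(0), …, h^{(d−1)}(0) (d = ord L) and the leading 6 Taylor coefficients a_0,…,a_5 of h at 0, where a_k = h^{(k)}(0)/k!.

L = 36·Dx + 13·Dx^3 + Dx^5  (order 5).
h: a_k = 0, 3, 0, -11/3, 0, 89/60, …
ICs: h(0) = 0, h′(0) = 3, h′′(0) = 0, h′′′(0) = -22, h′′′′(0) = 0.

f: a_k = 1, 0, -2, 0, 2/3, 0, …
g: a_k = 2, 0, -9, 0, 27/4, 0, …
Sum ⇒ L₀ = lclm(L_f,L_g) in ℚ(x)⟨Dx⟩.
h=∫h₀ ⇒ L = L₀·Dx.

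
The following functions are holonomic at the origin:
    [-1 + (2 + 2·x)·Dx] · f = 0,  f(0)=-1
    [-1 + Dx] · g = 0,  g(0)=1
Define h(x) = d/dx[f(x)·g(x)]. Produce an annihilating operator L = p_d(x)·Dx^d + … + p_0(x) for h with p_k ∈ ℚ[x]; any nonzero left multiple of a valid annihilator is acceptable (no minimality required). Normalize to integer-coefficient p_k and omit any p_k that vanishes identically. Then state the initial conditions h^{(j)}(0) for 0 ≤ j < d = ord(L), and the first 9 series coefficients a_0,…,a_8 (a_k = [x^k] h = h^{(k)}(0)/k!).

L = (7 + 12·x + 4·x^2) + (-6 - 10·x - 4·x^2)·Dx  (order 1).
h: a_k = -3/2, -7/4, -17/16, -11/32, -107/768, 89/7680, -1123/30720, 39551/1290240, -88853/2949120, …
ICs: h(0) = -3/2.

f: a_k = -1, -1/2, 1/8, -1/16, 5/128, -7/256, 21/1024, -33/2048, 429/32768, …
g: a_k = 1, 1, 1/2, 1/6, 1/24, 1/120, 1/720, 1/5040, 1/40320, …
Product ⇒ symmetric product L₀, ord ≤ 1.
h₀' ⇒ L via d/dx closure of L₀.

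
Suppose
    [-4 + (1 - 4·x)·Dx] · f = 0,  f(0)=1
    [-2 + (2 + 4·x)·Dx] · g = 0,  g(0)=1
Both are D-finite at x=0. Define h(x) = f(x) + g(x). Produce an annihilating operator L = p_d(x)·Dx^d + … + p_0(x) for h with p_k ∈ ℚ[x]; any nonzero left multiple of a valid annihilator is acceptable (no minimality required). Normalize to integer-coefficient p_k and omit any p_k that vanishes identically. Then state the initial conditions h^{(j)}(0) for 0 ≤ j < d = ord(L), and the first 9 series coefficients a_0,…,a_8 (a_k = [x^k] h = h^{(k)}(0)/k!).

L = (-12 - 16·x) + (11 + 40·x + 48·x^2)·Dx + (-1 - 2·x + 16·x^2 + 32·x^3)·Dx^2  (order 2).
h: a_k = 2, 5, 31/2, 129/2, 2043/8, 8199/8, 65515/16, 262177/16, 8388179/128, …
ICs: h(0) = 2, h′(0) = 5.

f: a_k = 1, 4, 16, 64, 256, 1024, 4096, 16384, 65536, …
g: a_k = 1, 1, -1/2, 1/2, -5/8, 7/8, -21/16, 33/16, -429/128, …
Weyl lclm of L_f,L_g ⇒ L₀ (ord ≤ 2).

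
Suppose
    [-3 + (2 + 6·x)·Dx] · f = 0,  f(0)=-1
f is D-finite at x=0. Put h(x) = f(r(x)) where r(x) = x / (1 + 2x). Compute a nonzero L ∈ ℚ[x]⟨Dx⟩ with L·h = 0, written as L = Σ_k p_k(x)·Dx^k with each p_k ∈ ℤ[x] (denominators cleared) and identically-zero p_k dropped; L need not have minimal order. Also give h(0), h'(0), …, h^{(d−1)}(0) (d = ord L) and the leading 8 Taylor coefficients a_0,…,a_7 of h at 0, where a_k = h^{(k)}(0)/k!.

f: a_k = -1, -3/2, 9/8, -27/16, 405/128, -1701/256, 15309/1024, -72171/2048, …
f∘r: x↦r, Dx↦Dx/r' in L_f ⇒ L₀.
L = -3 + (2 + 14·x + 20·x^2)·Dx  (order 1).
h: a_k = -1, -3/2, 33/8, -195/16, 4965/128, -33909/256, 492501/1024, -3761283/2048, …
ICs: h(0) = -1.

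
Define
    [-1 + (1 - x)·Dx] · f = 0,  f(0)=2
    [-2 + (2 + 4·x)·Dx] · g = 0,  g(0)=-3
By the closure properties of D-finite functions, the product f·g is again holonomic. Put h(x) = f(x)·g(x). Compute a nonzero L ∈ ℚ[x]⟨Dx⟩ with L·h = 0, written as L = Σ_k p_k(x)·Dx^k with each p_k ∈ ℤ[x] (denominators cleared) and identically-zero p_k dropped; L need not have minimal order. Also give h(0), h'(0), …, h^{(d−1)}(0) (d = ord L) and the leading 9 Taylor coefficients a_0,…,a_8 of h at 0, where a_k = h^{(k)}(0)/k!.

f: a_k = 2, 2, 2, 2, 2, 2, 2, 2, 2, …
g: a_k = -3, -3, 3/2, -3/2, 15/8, -21/8, 63/16, -99/16, 1287/128, …
Product ⇒ symmetric product L₀, ord ≤ 1.
L = (2 + x) + (-1 - x + 2·x^2)·Dx  (order 1).
h: a_k = -6, -12, -9, -12, -33/4, -27/2, -45/8, -18, 135/64, …
ICs: h(0) = -6.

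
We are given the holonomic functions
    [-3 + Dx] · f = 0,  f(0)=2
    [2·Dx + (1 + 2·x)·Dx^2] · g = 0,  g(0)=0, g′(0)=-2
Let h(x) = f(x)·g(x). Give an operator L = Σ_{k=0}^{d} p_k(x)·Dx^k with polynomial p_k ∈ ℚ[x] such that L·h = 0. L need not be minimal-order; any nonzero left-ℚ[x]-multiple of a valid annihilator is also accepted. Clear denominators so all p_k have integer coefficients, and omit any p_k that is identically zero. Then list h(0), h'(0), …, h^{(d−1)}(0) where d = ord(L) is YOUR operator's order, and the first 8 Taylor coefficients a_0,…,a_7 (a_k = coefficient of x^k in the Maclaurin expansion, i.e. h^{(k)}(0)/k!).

L = (3 + 18·x) + (-4 - 12·x)·Dx + (1 + 2·x)·Dx^2  (order 2).
h: a_k = 0, -4, -8, -34/3, -8, -83/10, 1/3, -1137/140, …
ICs: h(0) = 0, h′(0) = -4.

f: a_k = 2, 6, 9, 9, 27/4, 81/20, 81/40, 243/280, …
g: a_k = 0, -2, 2, -8/3, 4, -32/5, 32/3, -128/7, …
Product ⇒ symmetric product L₀, ord ≤ 2.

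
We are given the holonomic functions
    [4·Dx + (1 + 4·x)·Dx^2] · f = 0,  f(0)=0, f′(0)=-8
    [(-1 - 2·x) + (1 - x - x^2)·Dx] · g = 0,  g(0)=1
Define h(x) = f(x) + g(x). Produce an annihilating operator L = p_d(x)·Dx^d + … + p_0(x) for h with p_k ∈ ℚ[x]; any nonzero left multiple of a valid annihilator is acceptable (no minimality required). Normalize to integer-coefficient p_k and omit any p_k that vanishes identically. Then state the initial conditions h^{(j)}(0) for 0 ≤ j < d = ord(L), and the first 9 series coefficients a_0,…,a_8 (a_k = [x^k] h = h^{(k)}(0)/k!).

f: a_k = 0, -8, 16, -128/3, 128, -2048/5, 4096/3, -32768/7, 16384, …
g: a_k = 1, 1, 2, 3, 5, 8, 13, 21, 34, …
Sum ⇒ L₀ = lclm(L_f,L_g) in ℚ(x)⟨Dx⟩.
L = (-100 - 272·x - 392·x^2 - 144·x^3 - 96·x^4)·Dx + (7 - 96·x - 434·x^2 - 540·x^3 - 304·x^4 - 160·x^5)·Dx^2 + (4 + 25·x + 28·x^2 - 46·x^3 - 73·x^4 - 76·x^5 - 32·x^6)·Dx^3  (order 3).
h: a_k = 1, -7, 18, -119/3, 133, -2008/5, 4135/3, -32621/7, 16418, …
ICs: h(0) = 1, h′(0) = -7, h′′(0) = 36.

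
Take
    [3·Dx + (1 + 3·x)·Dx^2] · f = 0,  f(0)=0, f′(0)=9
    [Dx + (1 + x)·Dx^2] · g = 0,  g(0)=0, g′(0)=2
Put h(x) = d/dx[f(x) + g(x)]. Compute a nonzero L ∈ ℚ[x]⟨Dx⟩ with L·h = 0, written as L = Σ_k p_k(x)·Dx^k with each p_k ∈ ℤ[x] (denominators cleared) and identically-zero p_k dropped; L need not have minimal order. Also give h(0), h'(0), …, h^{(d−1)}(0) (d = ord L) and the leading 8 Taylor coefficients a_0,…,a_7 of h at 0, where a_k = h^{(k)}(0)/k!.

f: a_k = 0, 9, -27/2, 27, -243/4, 729/5, -729/2, 6561/7, …
g: a_k = 0, 2, -1, 2/3, -1/2, 2/5, -1/3, 2/7, …
Sum ⇒ L₀ = lclm(L_f,L_g) in ℚ(x)⟨Dx⟩.
Derive L from L₀ (diff closure).
L = 6 + (8 + 12·x)·Dx + (1 + 4·x + 3·x^2)·Dx^2  (order 2).
h: a_k = 11, -29, 83, -245, 731, -2189, 6563, -19685, …
ICs: h(0) = 11, h′(0) = -29.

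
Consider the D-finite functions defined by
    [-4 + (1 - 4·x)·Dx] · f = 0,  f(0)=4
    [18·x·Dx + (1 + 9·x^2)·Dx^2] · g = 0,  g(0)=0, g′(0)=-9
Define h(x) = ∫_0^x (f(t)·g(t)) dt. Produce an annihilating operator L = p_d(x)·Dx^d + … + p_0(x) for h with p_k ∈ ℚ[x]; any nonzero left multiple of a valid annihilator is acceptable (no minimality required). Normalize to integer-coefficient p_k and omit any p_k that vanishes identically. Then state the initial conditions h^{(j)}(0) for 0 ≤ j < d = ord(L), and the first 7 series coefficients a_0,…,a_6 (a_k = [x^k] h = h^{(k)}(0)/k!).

L = 72·x·Dx + (8 - 18·x + 144·x^2)·Dx^2 + (-1 + 4·x - 9·x^2 + 36·x^3)·Dx^3  (order 3).
h: a_k = 0, 0, -18, -48, -117, -1872/5, -6726/5, …
ICs: h(0) = 0, h′(0) = 0, h′′(0) = -36.

f: a_k = 4, 16, 64, 256, 1024, 4096, 16384, …
g: a_k = 0, -9, 0, 27, 0, -729/5, 0, …
Product ⇒ symmetric product L₀, ord ≤ 2.
Integrate: L := L₀·Dx.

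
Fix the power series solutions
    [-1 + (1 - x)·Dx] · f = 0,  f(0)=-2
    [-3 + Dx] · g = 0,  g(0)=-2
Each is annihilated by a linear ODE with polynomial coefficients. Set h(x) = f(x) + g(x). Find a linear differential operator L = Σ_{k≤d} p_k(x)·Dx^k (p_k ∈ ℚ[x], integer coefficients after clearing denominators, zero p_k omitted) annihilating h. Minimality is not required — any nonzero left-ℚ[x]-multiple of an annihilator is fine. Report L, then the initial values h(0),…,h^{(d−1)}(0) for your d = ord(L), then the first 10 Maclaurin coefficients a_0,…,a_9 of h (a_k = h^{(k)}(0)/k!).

L = (3 - 9·x) + (-7 + 18·x - 9·x^2)·Dx + (2 - 5·x + 3·x^2)·Dx^2  (order 2).
h: a_k = -4, -8, -11, -11, -35/4, -121/20, -161/40, -803/280, -5209/2240, -4723/2240, …
ICs: h(0) = -4, h′(0) = -8.

f: a_k = -2, -2, -2, -2, -2, -2, -2, -2, -2, -2, …
g: a_k = -2, -6, -9, -9, -27/4, -81/20, -81/40, -243/280, -729/2240, -243/2240, …
f+g: L₀ = lclm(L_f,L_g), ord ≤ 1+1.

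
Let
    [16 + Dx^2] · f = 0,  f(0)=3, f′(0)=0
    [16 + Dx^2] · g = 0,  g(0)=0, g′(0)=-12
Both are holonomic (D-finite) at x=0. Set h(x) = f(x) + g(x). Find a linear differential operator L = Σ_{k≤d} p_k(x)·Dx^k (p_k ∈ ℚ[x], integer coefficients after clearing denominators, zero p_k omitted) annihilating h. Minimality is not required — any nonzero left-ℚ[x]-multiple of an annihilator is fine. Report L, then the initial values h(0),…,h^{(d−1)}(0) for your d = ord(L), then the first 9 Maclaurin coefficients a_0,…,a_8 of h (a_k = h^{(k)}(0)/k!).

L = 16 + Dx^2  (order 2).
h: a_k = 3, -12, -24, 32, 32, -128/5, -256/15, 1024/105, 512/105, …
ICs: h(0) = 3, h′(0) = -12.

f: a_k = 3, 0, -24, 0, 32, 0, -256/15, 0, 512/105, …
g: a_k = 0, -12, 0, 32, 0, -128/5, 0, 1024/105, 0, …
f+g: L₀ = lclm(L_f,L_g), ord ≤ 2+2.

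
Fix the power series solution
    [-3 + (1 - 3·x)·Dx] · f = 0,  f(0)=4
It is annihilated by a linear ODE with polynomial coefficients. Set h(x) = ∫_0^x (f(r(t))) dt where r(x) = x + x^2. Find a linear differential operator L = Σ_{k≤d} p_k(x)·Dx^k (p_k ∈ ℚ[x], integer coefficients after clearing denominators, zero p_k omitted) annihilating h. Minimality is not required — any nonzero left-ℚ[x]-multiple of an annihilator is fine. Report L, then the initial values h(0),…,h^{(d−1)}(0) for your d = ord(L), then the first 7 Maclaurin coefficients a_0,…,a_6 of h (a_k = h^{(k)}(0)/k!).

f: a_k = 4, 12, 36, 108, 324, 972, 2916, …
Change of var in L_f (x↦r) gives L₀.
Integrate: L := L₀·Dx.
L = (3 + 6·x)·Dx + (-1 + 3·x + 3·x^2)·Dx^2  (order 2).
h: a_k = 0, 4, 6, 16, 45, 684/5, 432, …
ICs: h(0) = 0, h′(0) = 4.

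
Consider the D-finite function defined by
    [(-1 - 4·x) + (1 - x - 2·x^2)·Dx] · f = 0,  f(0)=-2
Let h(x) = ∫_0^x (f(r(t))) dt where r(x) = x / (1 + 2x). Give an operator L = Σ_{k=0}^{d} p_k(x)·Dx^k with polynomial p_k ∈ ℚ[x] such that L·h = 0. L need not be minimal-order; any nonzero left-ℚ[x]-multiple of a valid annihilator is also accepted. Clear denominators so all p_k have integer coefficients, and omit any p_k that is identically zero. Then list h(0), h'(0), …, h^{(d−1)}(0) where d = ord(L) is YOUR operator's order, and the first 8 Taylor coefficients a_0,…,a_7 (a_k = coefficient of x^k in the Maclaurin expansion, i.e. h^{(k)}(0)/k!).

L = (-1 - 6·x)·Dx + (1 + 5·x + 6·x^2)·Dx^2  (order 2).
h: a_k = 0, -2, -1, -2/3, 3/2, -18/5, 9, -162/7, …
ICs: h(0) = 0, h′(0) = -2.

f: a_k = -2, -2, -6, -10, -22, -42, -86, -170, …
Change of var in L_f (x↦r) gives L₀.
Integrate: L := L₀·Dx.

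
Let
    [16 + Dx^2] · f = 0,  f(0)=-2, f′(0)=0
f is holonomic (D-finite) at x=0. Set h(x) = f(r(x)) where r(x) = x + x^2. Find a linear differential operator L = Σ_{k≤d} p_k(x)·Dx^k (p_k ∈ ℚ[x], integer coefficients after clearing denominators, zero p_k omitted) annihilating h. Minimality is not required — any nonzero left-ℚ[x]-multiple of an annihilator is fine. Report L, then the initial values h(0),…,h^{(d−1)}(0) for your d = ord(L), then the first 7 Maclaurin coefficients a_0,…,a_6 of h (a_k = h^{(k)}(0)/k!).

f: a_k = -2, 0, 16, 0, -64/3, 0, 512/45, …
h₀=f(r): pull back L_f along r ⇒ L₀.
L = (16 + 96·x + 192·x^2 + 128·x^3) - 2·Dx + (1 + 2·x)·Dx^2  (order 2).
h: a_k = -2, 0, 16, 32, -16/3, -256/3, -5248/45, …
ICs: h(0) = -2, h′(0) = 0.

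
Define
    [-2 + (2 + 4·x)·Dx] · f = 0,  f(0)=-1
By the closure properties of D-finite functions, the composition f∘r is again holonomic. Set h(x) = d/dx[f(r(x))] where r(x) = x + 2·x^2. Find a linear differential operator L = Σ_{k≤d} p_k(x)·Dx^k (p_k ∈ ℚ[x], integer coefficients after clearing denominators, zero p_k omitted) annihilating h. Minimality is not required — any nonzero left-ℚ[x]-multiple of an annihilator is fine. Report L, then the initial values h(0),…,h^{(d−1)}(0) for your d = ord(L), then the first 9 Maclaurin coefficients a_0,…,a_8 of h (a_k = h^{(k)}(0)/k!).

L = 3 + (-1 - 6·x - 12·x^2 - 16·x^3)·Dx  (order 1).
h: a_k = -1, -3, 9/2, -3/2, -75/8, 171/8, -147/16, -867/16, 17037/128, …
ICs: h(0) = -1.

f: a_k = -1, -1, 1/2, -1/2, 5/8, -7/8, 21/16, -33/16, 429/128, …
Change of var in L_f (x↦r) gives L₀.
h₀' ⇒ L via d/dx closure of L₀.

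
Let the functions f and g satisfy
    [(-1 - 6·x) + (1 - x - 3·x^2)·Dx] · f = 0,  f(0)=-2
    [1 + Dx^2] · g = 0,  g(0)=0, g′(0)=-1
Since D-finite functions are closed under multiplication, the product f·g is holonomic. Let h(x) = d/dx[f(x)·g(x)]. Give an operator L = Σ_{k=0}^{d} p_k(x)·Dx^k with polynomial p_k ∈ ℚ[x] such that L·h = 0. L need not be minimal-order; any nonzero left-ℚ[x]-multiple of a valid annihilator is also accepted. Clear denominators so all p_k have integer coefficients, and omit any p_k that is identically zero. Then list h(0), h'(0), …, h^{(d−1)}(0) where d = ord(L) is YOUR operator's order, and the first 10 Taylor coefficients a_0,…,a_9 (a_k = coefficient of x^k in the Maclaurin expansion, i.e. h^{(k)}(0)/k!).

f: a_k = -2, -2, -8, -14, -38, -80, -194, -434, -1016, -2318, …
g: a_k = 0, -1, 0, 1/6, 0, -1/120, 0, 1/5040, 0, -1/362880, …
Product ⇒ symmetric product L₀, ord ≤ 2.
h=h₀': d/dx-closure on L₀ ⇒ L.
L = (83 - 2·x - 5·x^2 + 6·x^3 + 9·x^4) + (16 + 98·x + 18·x^2 + 36·x^3)·Dx + (-5 + 4·x + 13·x^2 + 6·x^3 + 9·x^4)·Dx^2  (order 2).
h: a_k = 2, 4, 23, 164/3, 2201/12, 4661/10, 473087/360, 1060373/315, 25504807/2880, 407574217/18144, …
ICs: h(0) = 2, h′(0) = 4.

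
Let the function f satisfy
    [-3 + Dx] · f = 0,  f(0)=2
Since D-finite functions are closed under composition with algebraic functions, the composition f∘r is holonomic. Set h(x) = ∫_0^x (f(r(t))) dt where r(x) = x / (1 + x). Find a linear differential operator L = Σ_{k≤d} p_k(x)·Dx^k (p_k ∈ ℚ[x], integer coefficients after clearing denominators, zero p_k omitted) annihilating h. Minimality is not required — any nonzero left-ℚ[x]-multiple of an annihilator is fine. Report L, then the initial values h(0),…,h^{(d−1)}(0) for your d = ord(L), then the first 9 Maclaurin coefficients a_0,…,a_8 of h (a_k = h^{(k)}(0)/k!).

f: a_k = 2, 6, 9, 9, 27/4, 81/20, 81/40, 243/280, 729/2240, …
f∘r: x↦r, Dx↦Dx/r' in L_f ⇒ L₀.
Integrate: L := L₀·Dx.
L = -3·Dx + (1 + 2·x + x^2)·Dx^2  (order 2).
h: a_k = 0, 2, 3, 1, -3/4, 3/20, 7/40, -69/280, 411/2240, …
ICs: h(0) = 0, h′(0) = 2.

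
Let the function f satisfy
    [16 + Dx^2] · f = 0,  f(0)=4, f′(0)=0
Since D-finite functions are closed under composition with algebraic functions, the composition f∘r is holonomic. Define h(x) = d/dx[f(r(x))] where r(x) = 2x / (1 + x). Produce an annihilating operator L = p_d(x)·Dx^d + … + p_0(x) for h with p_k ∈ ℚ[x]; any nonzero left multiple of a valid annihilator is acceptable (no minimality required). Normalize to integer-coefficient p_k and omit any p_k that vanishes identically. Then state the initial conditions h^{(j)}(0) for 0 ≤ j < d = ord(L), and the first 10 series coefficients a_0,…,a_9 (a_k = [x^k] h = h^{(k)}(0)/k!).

L = (70 + 12·x + 6·x^2) + (6 + 18·x + 18·x^2 + 6·x^3)·Dx + (1 + 4·x + 6·x^2 + 4·x^3 + x^4)·Dx^2  (order 2).
h: a_k = 0, -256, 768, 3584/3, -33280/3, 425728/15, -145152/5, -14922752/315, 9776128/35, -1944065792/2835, …
ICs: h(0) = 0, h′(0) = -256.

f: a_k = 4, 0, -32, 0, 128/3, 0, -1024/45, 0, 2048/315, 0, …
h₀=f(r): pull back L_f along r ⇒ L₀.
h₀' ⇒ L via d/dx closure of L₀.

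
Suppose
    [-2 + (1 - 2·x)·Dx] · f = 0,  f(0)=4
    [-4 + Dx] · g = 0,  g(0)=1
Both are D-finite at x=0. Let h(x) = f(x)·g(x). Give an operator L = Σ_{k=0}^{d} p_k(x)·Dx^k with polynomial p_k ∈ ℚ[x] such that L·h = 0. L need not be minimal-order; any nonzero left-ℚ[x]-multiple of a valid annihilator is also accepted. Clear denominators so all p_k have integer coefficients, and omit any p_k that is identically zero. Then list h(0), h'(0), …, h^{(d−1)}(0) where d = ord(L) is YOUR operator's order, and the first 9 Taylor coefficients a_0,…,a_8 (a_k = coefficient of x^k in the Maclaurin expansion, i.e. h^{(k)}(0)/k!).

f: a_k = 4, 8, 16, 32, 64, 128, 256, 512, 1024, …
g: a_k = 1, 4, 8, 32/3, 32/3, 128/15, 256/45, 1024/315, 512/315, …
f·g: L₀ = L_f ⊗_s L_g, ord ≤ 1·1.
L = (6 - 8·x) + (-1 + 2·x)·Dx  (order 1).
h: a_k = 4, 24, 80, 608/3, 448, 13952/15, 84736/45, 79360/21, 2382848/315, …
ICs: h(0) = 4.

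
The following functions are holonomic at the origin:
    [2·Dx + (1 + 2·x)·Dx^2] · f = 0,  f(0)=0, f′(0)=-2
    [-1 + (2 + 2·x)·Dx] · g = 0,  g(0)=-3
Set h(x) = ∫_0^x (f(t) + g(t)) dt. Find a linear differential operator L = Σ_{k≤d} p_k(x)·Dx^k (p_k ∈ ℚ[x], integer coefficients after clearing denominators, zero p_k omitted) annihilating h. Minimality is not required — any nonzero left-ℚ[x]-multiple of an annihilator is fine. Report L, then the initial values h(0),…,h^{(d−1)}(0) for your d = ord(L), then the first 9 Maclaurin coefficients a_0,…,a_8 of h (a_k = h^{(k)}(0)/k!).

f: a_k = 0, -2, 2, -8/3, 4, -32/5, 32/3, -128/7, 32, …
g: a_k = -3, -3/2, 3/8, -3/16, 15/128, -21/256, 63/1024, -99/2048, 1287/32768, …
f+g: L₀ = lclm(L_f,L_g), ord ≤ 2+1.
h=∫h₀ ⇒ L = L₀·Dx.
L = (10 + 4·x)·Dx^2 + (29 + 52·x + 20·x^2)·Dx^3 + (6 + 22·x + 24·x^2 + 8·x^3)·Dx^4  (order 4).
h: a_k = 0, -3, -7/4, 19/24, -137/192, 527/640, -8297/7680, 32957/21504, -262837/114688, …
ICs: h(0) = 0, h′(0) = -3, h′′(0) = -7/2, h′′′(0) = 19/4.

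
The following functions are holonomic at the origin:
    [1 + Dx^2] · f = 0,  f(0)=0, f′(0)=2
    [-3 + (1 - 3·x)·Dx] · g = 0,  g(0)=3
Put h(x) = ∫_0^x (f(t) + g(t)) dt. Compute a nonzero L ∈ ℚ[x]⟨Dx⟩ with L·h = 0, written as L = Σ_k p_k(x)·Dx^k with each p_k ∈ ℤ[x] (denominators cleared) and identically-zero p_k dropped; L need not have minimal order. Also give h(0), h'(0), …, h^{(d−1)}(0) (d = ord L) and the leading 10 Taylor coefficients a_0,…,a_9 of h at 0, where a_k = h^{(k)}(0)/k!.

f: a_k = 0, 2, 0, -1/3, 0, 1/60, 0, -1/2520, 0, 1/181440, …
g: a_k = 3, 9, 27, 81, 243, 729, 2187, 6561, 19683, 59049, …
Weyl lclm of L_f,L_g ⇒ L₀ (ord ≤ 3).
Integrate: L := L₀·Dx.
L = (-165 + 18·x - 27·x^2)·Dx + (19 - 63·x + 27·x^2 - 27·x^3)·Dx^2 + (-165 + 18·x - 27·x^2)·Dx^3 + (19 - 63·x + 27·x^2 - 27·x^3)·Dx^4  (order 4).
h: a_k = 0, 3, 11/2, 9, 121/6, 243/5, 43741/360, 2187/7, 16533719/20160, 2187, …
ICs: h(0) = 0, h′(0) = 3, h′′(0) = 11, h′′′(0) = 54.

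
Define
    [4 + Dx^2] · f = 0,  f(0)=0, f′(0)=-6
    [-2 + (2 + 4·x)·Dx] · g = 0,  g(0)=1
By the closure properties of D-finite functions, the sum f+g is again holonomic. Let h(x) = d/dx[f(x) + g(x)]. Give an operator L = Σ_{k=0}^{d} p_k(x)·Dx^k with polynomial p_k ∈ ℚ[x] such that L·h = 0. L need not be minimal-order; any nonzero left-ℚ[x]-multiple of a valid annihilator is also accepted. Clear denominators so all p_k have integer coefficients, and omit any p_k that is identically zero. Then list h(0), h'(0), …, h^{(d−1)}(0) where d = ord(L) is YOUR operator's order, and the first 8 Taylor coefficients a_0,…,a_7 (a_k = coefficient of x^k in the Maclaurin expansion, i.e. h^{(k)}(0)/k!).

f: a_k = 0, -6, 0, 4, 0, -4/5, 0, 8/105, …
g: a_k = 1, 1, -1/2, 1/2, -5/8, 7/8, -21/16, 33/16, …
Weyl lclm of L_f,L_g ⇒ L₀ (ord ≤ 3).
Differentiate: ansatz ord ≤ ord L₀ ⇒ L.
L = (-76 - 64·x - 64·x^2) + (-28 - 120·x - 192·x^2 - 128·x^3)·Dx + (-19 - 16·x - 16·x^2)·Dx^2 + (-7 - 30·x - 48·x^2 - 32·x^3)·Dx^3  (order 3).
h: a_k = -5, -1, 27/2, -5/2, 3/8, -63/8, 3593/240, -429/16, …
ICs: h(0) = -5, h′(0) = -1, h′′(0) = 27.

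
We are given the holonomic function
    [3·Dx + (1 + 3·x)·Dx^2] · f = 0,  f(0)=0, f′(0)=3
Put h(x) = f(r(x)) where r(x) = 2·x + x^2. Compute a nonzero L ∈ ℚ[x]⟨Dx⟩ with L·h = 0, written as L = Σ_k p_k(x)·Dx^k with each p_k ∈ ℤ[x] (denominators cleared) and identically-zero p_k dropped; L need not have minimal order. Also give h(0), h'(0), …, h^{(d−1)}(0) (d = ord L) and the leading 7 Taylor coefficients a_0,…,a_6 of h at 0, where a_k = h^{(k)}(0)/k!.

f: a_k = 0, 3, -9/2, 9, -81/4, 243/5, -243/2, …
L₀ from L_f via x↦r, Dx↦r'^{-1}Dx.
L = (5 + 6·x + 3·x^2)·Dx + (1 + 7·x + 9·x^2 + 3·x^3)·Dx^2  (order 2).
h: a_k = 0, 6, -15, 54, -441/2, 4806/5, -4365, …
ICs: h(0) = 0, h′(0) = 6.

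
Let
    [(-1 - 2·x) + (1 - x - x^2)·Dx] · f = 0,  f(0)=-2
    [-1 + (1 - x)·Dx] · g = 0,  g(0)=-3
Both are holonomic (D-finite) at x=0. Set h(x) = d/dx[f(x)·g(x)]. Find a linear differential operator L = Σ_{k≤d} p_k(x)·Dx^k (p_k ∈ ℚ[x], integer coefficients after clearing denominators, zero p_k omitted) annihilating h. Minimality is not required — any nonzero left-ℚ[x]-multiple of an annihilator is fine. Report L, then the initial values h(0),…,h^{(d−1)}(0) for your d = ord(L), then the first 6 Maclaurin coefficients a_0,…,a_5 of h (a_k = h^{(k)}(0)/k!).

f: a_k = -2, -2, -4, -6, -10, -16, …
g: a_k = -3, -3, -3, -3, -3, -3, …
L₀ := L_f ⊗_s L_g (sym. prod.), ord ≤ 1.
h₀' ⇒ L via d/dx closure of L₀.
L = (8 - 6·x - 12·x^2 + 12·x^4) + (-2 + 4·x + 3·x^2 - 8·x^3 + 3·x^5)·Dx  (order 1).
h: a_k = 12, 48, 126, 288, 600, 1188, …
ICs: h(0) = 12.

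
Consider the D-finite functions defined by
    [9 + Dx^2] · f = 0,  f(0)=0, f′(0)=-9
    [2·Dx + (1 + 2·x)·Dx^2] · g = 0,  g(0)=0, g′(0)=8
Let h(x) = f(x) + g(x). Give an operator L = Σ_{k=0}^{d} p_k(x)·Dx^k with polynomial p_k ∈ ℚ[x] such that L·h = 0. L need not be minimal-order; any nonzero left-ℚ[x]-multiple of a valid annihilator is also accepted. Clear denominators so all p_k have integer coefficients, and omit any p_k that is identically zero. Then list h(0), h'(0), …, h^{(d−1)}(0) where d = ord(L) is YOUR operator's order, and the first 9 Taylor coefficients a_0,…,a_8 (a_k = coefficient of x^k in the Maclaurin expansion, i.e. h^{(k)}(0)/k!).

L = (594 + 648·x + 648·x^2)·Dx + (153 + 630·x + 972·x^2 + 648·x^3)·Dx^2 + (66 + 72·x + 72·x^2)·Dx^3 + (17 + 70·x + 108·x^2 + 72·x^3)·Dx^4  (order 4).
h: a_k = 0, -1, -8, 145/6, -16, 781/40, -128/3, 41689/560, -128, …
ICs: h(0) = 0, h′(0) = -1, h′′(0) = -16, h′′′(0) = 145.

f: a_k = 0, -9, 0, 27/2, 0, -243/40, 0, 729/560, 0, …
g: a_k = 0, 8, -8, 32/3, -16, 128/5, -128/3, 512/7, -128, …
Sum ⇒ L₀ = lclm(L_f,L_g) in ℚ(x)⟨Dx⟩.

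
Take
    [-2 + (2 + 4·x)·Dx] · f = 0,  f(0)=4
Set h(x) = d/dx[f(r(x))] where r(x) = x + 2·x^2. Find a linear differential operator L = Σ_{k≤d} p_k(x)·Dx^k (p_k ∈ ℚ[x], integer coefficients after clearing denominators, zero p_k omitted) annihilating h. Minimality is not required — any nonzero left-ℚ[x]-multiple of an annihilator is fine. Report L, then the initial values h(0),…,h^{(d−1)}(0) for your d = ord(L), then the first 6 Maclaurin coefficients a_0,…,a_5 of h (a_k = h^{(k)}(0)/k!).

L = 3 + (-1 - 6·x - 12·x^2 - 16·x^3)·Dx  (order 1).
h: a_k = 4, 12, -18, 6, 75/2, -171/2, …
ICs: h(0) = 4.

f: a_k = 4, 4, -2, 2, -5/2, 7/2, …
Change of var in L_f (x↦r) gives L₀.
h₀' ⇒ L via d/dx closure of L₀.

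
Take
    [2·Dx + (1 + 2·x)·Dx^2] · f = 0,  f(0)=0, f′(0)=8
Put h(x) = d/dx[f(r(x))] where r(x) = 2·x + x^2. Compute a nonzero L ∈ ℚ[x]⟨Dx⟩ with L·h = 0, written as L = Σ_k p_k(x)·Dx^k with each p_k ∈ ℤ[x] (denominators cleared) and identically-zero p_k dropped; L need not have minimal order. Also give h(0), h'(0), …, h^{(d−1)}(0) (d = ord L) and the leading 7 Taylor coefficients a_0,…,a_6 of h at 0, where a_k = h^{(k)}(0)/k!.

f: a_k = 0, 8, -8, 32/3, -16, 128/5, -128/3, …
f∘r: x↦r, Dx↦Dx/r' in L_f ⇒ L₀.
h=h₀': d/dx-closure on L₀ ⇒ L.
L = (3 + 4·x + 2·x^2) + (1 + 5·x + 6·x^2 + 2·x^3)·Dx  (order 1).
h: a_k = 16, -48, 160, -544, 1856, -6336, 21632, …
ICs: h(0) = 16.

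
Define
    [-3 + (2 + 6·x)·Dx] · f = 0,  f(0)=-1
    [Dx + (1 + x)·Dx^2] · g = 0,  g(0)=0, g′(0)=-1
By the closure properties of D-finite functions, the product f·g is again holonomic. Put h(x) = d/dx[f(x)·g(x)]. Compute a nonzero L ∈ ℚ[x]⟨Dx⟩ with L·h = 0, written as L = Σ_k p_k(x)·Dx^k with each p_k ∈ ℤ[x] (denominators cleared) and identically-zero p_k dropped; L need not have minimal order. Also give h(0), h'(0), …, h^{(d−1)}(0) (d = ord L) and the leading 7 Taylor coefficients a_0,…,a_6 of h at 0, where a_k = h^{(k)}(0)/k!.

L = (3 + 126·x + 27·x^2) + (128 + 648·x + 864·x^2 + 216·x^3)·Dx + (28 + 208·x + 504·x^2 + 432·x^3 + 108·x^4)·Dx^2  (order 2).
h: a_k = 1, 2, -37/8, 10, -2917/128, 17671/320, -719709/5120, …
ICs: h(0) = 1, h′(0) = 2.

f: a_k = -1, -3/2, 9/8, -27/16, 405/128, -1701/256, 15309/1024, …
g: a_k = 0, -1, 1/2, -1/3, 1/4, -1/5, 1/6, …
h₀=f·g: eliminate ⇒ L₀, order ≤ 1·2.
h₀' ⇒ L via d/dx closure of L₀.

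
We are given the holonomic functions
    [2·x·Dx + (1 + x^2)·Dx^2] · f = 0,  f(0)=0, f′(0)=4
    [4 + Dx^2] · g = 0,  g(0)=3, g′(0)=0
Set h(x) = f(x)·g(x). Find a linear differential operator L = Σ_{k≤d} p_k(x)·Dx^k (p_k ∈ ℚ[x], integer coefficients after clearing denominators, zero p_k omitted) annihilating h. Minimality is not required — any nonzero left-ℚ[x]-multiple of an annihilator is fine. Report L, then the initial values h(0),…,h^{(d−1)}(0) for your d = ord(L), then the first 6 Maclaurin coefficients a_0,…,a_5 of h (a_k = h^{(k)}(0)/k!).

f: a_k = 0, 4, 0, -4/3, 0, 4/5, …
g: a_k = 3, 0, -6, 0, 2, 0, …
Sym-product of L_f,L_g gives L₀ (≤ ord 4).
L = (160 + 464·x^2 + 464·x^4 + 256·x^6 + 64·x^8) + (96·x + 224·x^3 + 192·x^5 + 64·x^7)·Dx + (60 + 188·x^2 + 216·x^4 + 128·x^6 + 32·x^8)·Dx^2 + (24·x + 56·x^3 + 48·x^5 + 16·x^7)·Dx^3 + (5 + 18·x^2 + 25·x^4 + 16·x^6 + 4·x^8)·Dx^4  (order 4).
h: a_k = 0, 12, 0, -28, 0, 92/5, …
ICs: h(0) = 0, h′(0) = 12, h′′(0) = 0, h′′′(0) = -168.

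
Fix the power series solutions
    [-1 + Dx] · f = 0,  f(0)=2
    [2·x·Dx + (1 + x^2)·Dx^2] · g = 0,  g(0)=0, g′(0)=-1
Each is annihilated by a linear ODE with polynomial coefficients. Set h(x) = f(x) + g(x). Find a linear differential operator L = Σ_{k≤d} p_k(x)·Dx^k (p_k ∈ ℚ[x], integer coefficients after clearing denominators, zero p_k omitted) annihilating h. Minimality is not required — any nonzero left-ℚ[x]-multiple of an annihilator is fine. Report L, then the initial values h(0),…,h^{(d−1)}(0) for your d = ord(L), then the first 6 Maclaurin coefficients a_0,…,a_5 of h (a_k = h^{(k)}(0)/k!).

L = (2 - 4·x - 2·x^2)·Dx + (-3 + 3·x + x^2 - x^3)·Dx^2 + (1 + x + x^2 + x^3)·Dx^3  (order 3).
h: a_k = 2, 1, 1, 2/3, 1/12, -11/60, …
ICs: h(0) = 2, h′(0) = 1, h′′(0) = 2.

f: a_k = 2, 2, 1, 1/3, 1/12, 1/60, …
g: a_k = 0, -1, 0, 1/3, 0, -1/5, …
f+g: L₀ = lclm(L_f,L_g), ord ≤ 1+2.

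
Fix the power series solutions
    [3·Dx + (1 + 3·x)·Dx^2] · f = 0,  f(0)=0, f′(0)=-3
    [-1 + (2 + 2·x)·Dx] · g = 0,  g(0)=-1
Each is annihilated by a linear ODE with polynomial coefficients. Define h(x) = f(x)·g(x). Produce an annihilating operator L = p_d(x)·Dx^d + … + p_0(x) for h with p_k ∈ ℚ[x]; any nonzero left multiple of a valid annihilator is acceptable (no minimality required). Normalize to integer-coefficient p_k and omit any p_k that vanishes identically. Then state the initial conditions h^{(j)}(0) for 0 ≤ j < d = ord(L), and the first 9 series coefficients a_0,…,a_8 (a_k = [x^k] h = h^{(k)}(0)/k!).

L = (-3 + 3·x) + (8 + 8·x)·Dx + (4 + 20·x + 28·x^2 + 12·x^3)·Dx^2  (order 2).
h: a_k = 0, 3, -3, 51/8, -15, 23649/640, -60063/640, 8737857/35840, -11549583/17920, …
ICs: h(0) = 0, h′(0) = 3.

f: a_k = 0, -3, 9/2, -9, 81/4, -243/5, 243/2, -2187/7, 6561/8, …
g: a_k = -1, -1/2, 1/8, -1/16, 5/128, -7/256, 21/1024, -33/2048, 429/32768, …
h₀=f·g: eliminate ⇒ L₀, order ≤ 2·1.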